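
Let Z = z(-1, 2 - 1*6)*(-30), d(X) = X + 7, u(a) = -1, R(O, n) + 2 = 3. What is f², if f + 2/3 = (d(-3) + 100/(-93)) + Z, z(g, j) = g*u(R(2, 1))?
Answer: 739600/961 ≈ 769.62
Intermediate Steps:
R(O, n) = 1 (R(O, n) = -2 + 3 = 1)
z(g, j) = -g (z(g, j) = g*(-1) = -g)
d(X) = 7 + X
Z = -30 (Z = -1*(-1)*(-30) = 1*(-30) = -30)
f = -860/31 (f = -⅔ + (((7 - 3) + 100/(-93)) - 30) = -⅔ + ((4 + 100*(-1/93)) - 30) = -⅔ + ((4 - 100/93) - 30) = -⅔ + (272/93 - 30) = -⅔ - 2518/93 = -860/31 ≈ -27.742)
f² = (-860/31)² = 739600/961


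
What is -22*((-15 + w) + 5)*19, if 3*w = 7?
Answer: 9614/3 ≈ 3204.7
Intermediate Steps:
w = 7/3 (w = (⅓)*7 = 7/3 ≈ 2.3333)
-22*((-15 + w) + 5)*19 = -22*((-15 + 7/3) + 5)*19 = -22*(-38/3 + 5)*19 = -22*(-23/3)*19 = (506/3)*19 = 9614/3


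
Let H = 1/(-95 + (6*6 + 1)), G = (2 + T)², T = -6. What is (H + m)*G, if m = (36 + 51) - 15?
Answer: 33400/29 ≈ 1151.7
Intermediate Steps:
G = 16 (G = (2 - 6)² = (-4)² = 16)
H = -1/58 (H = 1/(-95 + (36 + 1)) = 1/(-95 + 37) = 1/(-58) = -1/58 ≈ -0.017241)
m = 72 (m = 87 - 15 = 72)
(H + m)*G = (-1/58 + 72)*16 = (4175/58)*16 = 33400/29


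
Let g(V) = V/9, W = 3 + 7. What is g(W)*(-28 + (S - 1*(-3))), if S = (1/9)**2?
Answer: -20240/729 ≈ -27.764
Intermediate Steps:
S = 1/81 (S = (1/9)**2 = 1/81 ≈ 0.012346)
W = 10
g(V) = V/9 (g(V) = V*(1/9) = V/9)
g(W)*(-28 + (S - 1*(-3))) = ((1/9)*10)*(-28 + (1/81 - 1*(-3))) = 10*(-28 + (1/81 + 3))/9 = 10*(-28 + 244/81)/9 = (10/9)*(-2024/81) = -20240/729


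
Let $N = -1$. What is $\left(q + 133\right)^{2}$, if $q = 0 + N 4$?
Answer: $16641$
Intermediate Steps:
$q = -4$ ($q = 0 - 4 = -4$)
$\left(q + 133\right)^{2} = \left(-4 + 133\right)^{2} = 129^{2} = 16641$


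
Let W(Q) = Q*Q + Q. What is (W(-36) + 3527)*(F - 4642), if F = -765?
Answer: -25883309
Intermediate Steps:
W(Q) = Q + Q² (W(Q) = Q² + Q = Q + Q²)
(W(-36) + 3527)*(F - 4642) = (-36*(1 - 36) + 3527)*(-765 - 4642) = (-36*(-35) + 3527)*(-5407) = (1260 + 3527)*(-5407) = 4787*(-5407) = -25883309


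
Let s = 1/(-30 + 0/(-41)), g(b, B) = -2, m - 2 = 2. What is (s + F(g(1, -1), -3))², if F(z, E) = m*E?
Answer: 130321/900 ≈ 144.80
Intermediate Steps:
m = 4 (m = 2 + 2 = 4)
F(z, E) = 4*E
s = -1/30 (s = 1/(-30 + 0*(-1/41)) = 1/(-30 + 0) = 1/(-30) = -1/30 ≈ -0.033333)
(s + F(g(1, -1), -3))² = (-1/30 + 4*(-3))² = (-1/30 - 12)² = (-361/30)² = 130321/900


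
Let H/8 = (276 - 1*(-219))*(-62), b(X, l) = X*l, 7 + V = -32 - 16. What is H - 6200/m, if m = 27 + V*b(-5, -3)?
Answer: -97959380/399 ≈ -2.4551e+5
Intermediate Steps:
V = -55 (V = -7 + (-32 - 16) = -7 - 48 = -55)
m = -798 (m = 27 - (-275)*(-3) = 27 - 55*15 = 27 - 825 = -798)
H = -245520 (H = 8*((276 - 1*(-219))*(-62)) = 8*((276 + 219)*(-62)) = 8*(495*(-62)) = 8*(-30690) = -245520)
H - 6200/m = -245520 - 6200/(-798) = -245520 - 6200*(-1/798) = -245520 + 3100/399 = -97959380/399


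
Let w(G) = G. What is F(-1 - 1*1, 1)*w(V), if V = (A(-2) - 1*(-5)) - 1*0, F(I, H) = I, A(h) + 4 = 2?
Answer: -6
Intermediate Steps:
A(h) = -2 (A(h) = -4 + 2 = -2)
V = 3 (V = (-2 - 1*(-5)) - 1*0 = (-2 + 5) + 0 = 3 + 0 = 3)
F(-1 - 1*1, 1)*w(V) = (-1 - 1*1)*3 = (-1 - 1)*3 = -2*3 = -6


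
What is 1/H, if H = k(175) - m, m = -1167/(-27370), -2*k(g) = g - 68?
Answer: -13685/732731 ≈ -0.018677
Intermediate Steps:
k(g) = 34 - g/2 (k(g) = -(g - 68)/2 = -(-68 + g)/2 = 34 - g/2)
m = 1167/27370 (m = -1167*(-1/27370) = 1167/27370 ≈ 0.042638)
H = -732731/13685 (H = (34 - ½*175) - 1*1167/27370 = (34 - 175/2) - 1167/27370 = -107/2 - 1167/27370 = -732731/13685 ≈ -53.543)
1/H = 1/(-732731/13685) = -13685/732731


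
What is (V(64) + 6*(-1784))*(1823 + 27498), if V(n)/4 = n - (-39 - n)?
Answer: -294265556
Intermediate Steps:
V(n) = 156 + 8*n (V(n) = 4*(n - (-39 - n)) = 4*(n + (39 + n)) = 4*(39 + 2*n) = 156 + 8*n)
(V(64) + 6*(-1784))*(1823 + 27498) = ((156 + 8*64) + 6*(-1784))*(1823 + 27498) = ((156 + 512) - 10704)*29321 = (668 - 10704)*29321 = -10036*29321 = -294265556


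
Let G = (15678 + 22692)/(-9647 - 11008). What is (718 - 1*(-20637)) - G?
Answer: 29408393/1377 ≈ 21357.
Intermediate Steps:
G = -2558/1377 (G = 38370/(-20655) = 38370*(-1/20655) = -2558/1377 ≈ -1.8577)
(718 - 1*(-20637)) - G = (718 - 1*(-20637)) - 1*(-2558/1377) = (718 + 20637) + 2558/1377 = 21355 + 2558/1377 = 29408393/1377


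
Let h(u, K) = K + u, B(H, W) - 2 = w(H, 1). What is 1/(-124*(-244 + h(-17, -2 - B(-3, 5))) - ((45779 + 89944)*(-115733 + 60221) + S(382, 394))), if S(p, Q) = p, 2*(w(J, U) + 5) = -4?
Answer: 1/7534286786 ≈ 1.3273e-10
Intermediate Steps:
w(J, U) = -7 (w(J, U) = -5 + (½)*(-4) = -5 - 2 = -7)
B(H, W) = -5 (B(H, W) = 2 - 7 = -5)
1/(-124*(-244 + h(-17, -2 - B(-3, 5))) - ((45779 + 89944)*(-115733 + 60221) + S(382, 394))) = 1/(-124*(-244 + ((-2 - 1*(-5)) - 17)) - ((45779 + 89944)*(-115733 + 60221) + 382)) = 1/(-124*(-244 + ((-2 + 5) - 17)) - (135723*(-55512) + 382)) = 1/(-124*(-244 + (3 - 17)) - (-7534255176 + 382)) = 1/(-124*(-244 - 14) - 1*(-7534254794)) = 1/(-124*(-258) + 7534254794) = 1/(31992 + 7534254794) = 1/7534286786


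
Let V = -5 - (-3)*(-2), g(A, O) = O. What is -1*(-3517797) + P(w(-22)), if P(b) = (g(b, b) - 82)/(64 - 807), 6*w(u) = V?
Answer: 15682339529/4458 ≈ 3.5178e+6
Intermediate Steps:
V = -11 (V = -5 - 1*6 = -5 - 6 = -11)
w(u) = -11/6 (w(u) = (⅙)*(-11) = -11/6)
P(b) = 82/743 - b/743 (P(b) = (b - 82)/(64 - 807) = (-82 + b)/(-743) = (-82 + b)*(-1/743) = 82/743 - b/743)
-1*(-3517797) + P(w(-22)) = -1*(-3517797) + (82/743 - 1/743*(-11/6)) = 3517797 + (82/743 + 11/4458) = 3517797 + 503/4458 = 15682339529/4458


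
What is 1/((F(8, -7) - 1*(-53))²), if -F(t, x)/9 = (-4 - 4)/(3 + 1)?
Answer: 1/5041 ≈ 0.00019837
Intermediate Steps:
F(t, x) = 18 (F(t, x) = -9*(-4 - 4)/(3 + 1) = -(-72)/4 = -9*(-2) = 18)
1/((F(8, -7) - 1*(-53))²) = 1/((18 - 1*(-53))²) = 1/((18 + 53)²) = 1/(71²) = 1/5041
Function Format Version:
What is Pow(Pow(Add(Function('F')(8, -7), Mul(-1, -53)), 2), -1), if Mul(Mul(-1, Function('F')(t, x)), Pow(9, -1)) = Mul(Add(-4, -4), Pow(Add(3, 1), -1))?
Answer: Rational(1, 5041) ≈ 0.00019837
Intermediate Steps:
Function('F')(t, x) = 18 (Function('F')(t, x) = Mul(-9, Mul(Add(-4, -4), Pow(Add(3, 1), -1))) = Mul(-9, Mul(-8, Pow(4, -1))) = Mul(-9, Mul(-8, Rational(1, 4))) = Mul(-9, -2) = 18)
Pow(Pow(Add(Function('F')(8, -7), Mul(-1, -53)), 2), -1) = Pow(Pow(Add(18, Mul(-1, -53)), 2), -1) = Pow(Pow(Add(18, 53), 2), -1) = Pow(Pow(71, 2), -1) = Pow(5041, -1) = Rational(1, 5041)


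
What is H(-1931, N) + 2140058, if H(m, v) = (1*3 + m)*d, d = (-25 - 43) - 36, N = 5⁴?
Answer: 2340570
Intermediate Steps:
N = 625
d = -104 (d = -68 - 36 = -104)
H(m, v) = -312 - 104*m (H(m, v) = (1*3 + m)*(-104) = (3 + m)*(-104) = -312 - 104*m)
H(-1931, N) + 2140058 = (-312 - 104*(-1931)) + 2140058 = (-312 + 200824) + 2140058 = 200512 + 2140058 = 2340570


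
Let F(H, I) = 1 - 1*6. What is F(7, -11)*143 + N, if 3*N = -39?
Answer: -728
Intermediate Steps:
N = -13 (N = (⅓)*(-39) = -13)
F(H, I) = -5 (F(H, I) = 1 - 6 = -5)
F(7, -11)*143 + N = -5*143 - 13 = -715 - 13 = -728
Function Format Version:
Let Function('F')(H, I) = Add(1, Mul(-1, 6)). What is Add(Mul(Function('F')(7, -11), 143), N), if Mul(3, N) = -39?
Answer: -728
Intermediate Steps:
N = -13 (N = Mul(Rational(1, 3), -39) = -13)
Function('F')(H, I) = -5 (Function('F')(H, I) = Add(1, -6) = -5)
Add(Mul(Function('F')(7, -11), 143), N) = Add(Mul(-5, 143), -13) = Add(-715, -13) = -728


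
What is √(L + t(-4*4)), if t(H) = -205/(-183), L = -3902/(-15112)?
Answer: √658883915931/691374 ≈ 1.1741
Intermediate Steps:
L = 1951/7556 (L = -3902*(-1/15112) = 1951/7556 ≈ 0.25821)
t(H) = 205/183 (t(H) = -205*(-1/183) = 205/183)
√(L + t(-4*4)) = √(1951/7556 + 205/183) = √(1906013/1382748) = √658883915931/691374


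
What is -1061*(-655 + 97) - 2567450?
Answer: -1975412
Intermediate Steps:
-1061*(-655 + 97) - 2567450 = -1061*(-558) - 2567450 = 592038 - 2567450 = -1975412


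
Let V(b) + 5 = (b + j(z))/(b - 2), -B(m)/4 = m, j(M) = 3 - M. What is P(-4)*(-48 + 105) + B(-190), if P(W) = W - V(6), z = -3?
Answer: 646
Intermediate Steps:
B(m) = -4*m
V(b) = -5 + (6 + b)/(-2 + b) (V(b) = -5 + (b + (3 - 1*(-3)))/(b - 2) = -5 + (b + (3 + 3))/(-2 + b) = -5 + (b + 6)/(-2 + b) = -5 + (6 + b)/(-2 + b))
P(W) = 2 + W (P(W) = W - 4*(4 - 1*6)/(-2 + 6) = W - 4*(4 - 6)/4 = W - 4*(-2)/4 = W - 1*(-2) = W + 2 = 2 + W)
P(-4)*(-48 + 105) + B(-190) = (2 - 4)*(-48 + 105) - 4*(-190) = -2*57 + 760 = -114 + 760 = 646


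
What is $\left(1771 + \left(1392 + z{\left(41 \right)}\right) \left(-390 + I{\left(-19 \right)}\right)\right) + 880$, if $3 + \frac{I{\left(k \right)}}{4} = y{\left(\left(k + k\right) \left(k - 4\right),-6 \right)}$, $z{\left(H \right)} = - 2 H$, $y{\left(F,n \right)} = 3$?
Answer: $-508249$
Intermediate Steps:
$I{\left(k \right)} = 0$ ($I{\left(k \right)} = -12 + 4 \cdot 3 = -12 + 12 = 0$)
$\left(1771 + \left(1392 + z{\left(41 \right)}\right) \left(-390 + I{\left(-19 \right)}\right)\right) + 880 = \left(1771 + \left(1392 - 82\right) \left(-390 + 0\right)\right) + 880 = \left(1771 + \left(1392 - 82\right) \left(-390\right)\right) + 880 = \left(1771 + 1310 \left(-390\right)\right) + 880 = \left(1771 - 510900\right) + 880 = -509129 + 880 = -508249$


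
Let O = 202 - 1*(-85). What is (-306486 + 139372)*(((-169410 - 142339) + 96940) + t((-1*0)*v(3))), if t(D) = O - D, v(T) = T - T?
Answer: 35849629508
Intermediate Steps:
v(T) = 0
O = 287 (O = 202 + 85 = 287)
t(D) = 287 - D
(-306486 + 139372)*(((-169410 - 142339) + 96940) + t((-1*0)*v(3))) = (-306486 + 139372)*(((-169410 - 142339) + 96940) + (287 - (-1*0)*0)) = -167114*((-311749 + 96940) + (287 - 0*0)) = -167114*(-214809 + (287 - 1*0)) = -167114*(-214809 + (287 + 0)) = -167114*(-214809 + 287) = -167114*(-214522) = 35849629508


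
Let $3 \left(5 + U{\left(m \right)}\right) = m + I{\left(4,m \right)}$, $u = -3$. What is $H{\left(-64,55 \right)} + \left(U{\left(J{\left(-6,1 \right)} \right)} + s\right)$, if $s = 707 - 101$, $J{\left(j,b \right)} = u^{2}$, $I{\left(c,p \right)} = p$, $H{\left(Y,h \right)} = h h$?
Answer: $3632$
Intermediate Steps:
$H{\left(Y,h \right)} = h^{2}$
$J{\left(j,b \right)} = 9$ ($J{\left(j,b \right)} = \left(-3\right)^{2} = 9$)
$s = 606$ ($s = 707 - 101 = 606$)
$U{\left(m \right)} = -5 + \frac{2 m}{3}$ ($U{\left(m \right)} = -5 + \frac{m + m}{3} = -5 + \frac{2 m}{3}$)
$H{\left(-64,55 \right)} + \left(U{\left(J{\left(-6,1 \right)} \right)} + s\right) = 55^{2} + \left(\left(-5 + \frac{2}{3} \cdot 9\right) + 606\right) = 3025 + \left(\left(-5 + 6\right) + 606\right) = 3025 + \left(1 + 606\right) = 3025 + 607 = 3632$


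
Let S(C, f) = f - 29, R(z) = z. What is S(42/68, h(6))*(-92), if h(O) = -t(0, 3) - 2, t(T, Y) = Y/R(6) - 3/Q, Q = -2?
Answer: 3036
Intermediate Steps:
t(T, Y) = 3/2 + Y/6 (t(T, Y) = Y/6 - 3/(-2) = Y*(⅙) - 3*(-½) = Y/6 + 3/2 = 3/2 + Y/6)
h(O) = -4 (h(O) = -(3/2 + (⅙)*3) - 2 = -(3/2 + ½) - 2 = -1*2 - 2 = -2 - 2 = -4)
S(C, f) = -29 + f
S(42/68, h(6))*(-92) = (-29 - 4)*(-92) = -33*(-92) = 3036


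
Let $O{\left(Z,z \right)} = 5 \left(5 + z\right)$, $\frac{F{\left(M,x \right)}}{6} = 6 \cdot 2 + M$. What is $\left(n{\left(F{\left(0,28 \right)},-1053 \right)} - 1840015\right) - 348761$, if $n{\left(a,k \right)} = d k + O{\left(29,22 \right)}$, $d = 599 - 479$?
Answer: $-2315001$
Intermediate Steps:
$F{\left(M,x \right)} = 72 + 6 M$ ($F{\left(M,x \right)} = 6 \left(6 \cdot 2 + M\right) = 6 \left(12 + M\right) = 72 + 6 M$)
$O{\left(Z,z \right)} = 25 + 5 z$
$d = 120$ ($d = 599 - 479 = 120$)
$n{\left(a,k \right)} = 135 + 120 k$ ($n{\left(a,k \right)} = 120 k + \left(25 + 5 \cdot 22\right) = 120 k + \left(25 + 110\right) = 120 k + 135 = 135 + 120 k$)
$\left(n{\left(F{\left(0,28 \right)},-1053 \right)} - 1840015\right) - 348761 = \left(\left(135 + 120 \left(-1053\right)\right) - 1840015\right) - 348761 = \left(\left(135 - 126360\right) - 1840015\right) - 348761 = \left(-126225 - 1840015\right) - 348761 = -1966240 - 348761 = -2315001$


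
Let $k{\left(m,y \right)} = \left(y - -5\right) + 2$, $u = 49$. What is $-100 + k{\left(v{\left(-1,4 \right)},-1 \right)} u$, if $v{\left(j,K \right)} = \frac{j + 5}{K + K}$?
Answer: $194$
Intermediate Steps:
$v{\left(j,K \right)} = \frac{5 + j}{2 K}$
$k{\left(m,y \right)} = 7 + y$ ($k{\left(m,y \right)} = \left(y + 5\right) + 2 = \left(5 + y\right) + 2 = 7 + y$)
$-100 + k{\left(v{\left(-1,4 \right)},-1 \right)} u = -100 + \left(7 - 1\right) 49 = -100 + 6 \cdot 49 = -100 + 294 = 194$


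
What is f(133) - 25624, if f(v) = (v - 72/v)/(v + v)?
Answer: -906508255/35378 ≈ -25624.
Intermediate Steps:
f(v) = (v - 72/v)/(2*v) (f(v) = (v - 72/v)/((2*v)) = (v - 72/v)*(1/(2*v)) = (v - 72/v)/(2*v))
f(133) - 25624 = (1/2 - 36/133**2) - 25624 = (1/2 - 36*1/17689) - 25624 = (1/2 - 36/17689) - 25624 = 17617/35378 - 25624 = -906508255/35378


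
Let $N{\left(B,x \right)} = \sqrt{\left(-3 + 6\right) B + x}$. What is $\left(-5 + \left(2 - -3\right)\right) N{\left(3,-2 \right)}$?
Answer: $0$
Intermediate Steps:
$N{\left(B,x \right)} = \sqrt{x + 3 B}$ ($N{\left(B,x \right)} = \sqrt{3 B + x} = \sqrt{x + 3 B}$)
$\left(-5 + \left(2 - -3\right)\right) N{\left(3,-2 \right)} = \left(-5 + \left(2 - -3\right)\right) \sqrt{-2 + 3 \cdot 3} = \left(-5 + \left(2 + 3\right)\right) \sqrt{-2 + 9} = \left(-5 + 5\right) \sqrt{7} = 0 \sqrt{7} = 0$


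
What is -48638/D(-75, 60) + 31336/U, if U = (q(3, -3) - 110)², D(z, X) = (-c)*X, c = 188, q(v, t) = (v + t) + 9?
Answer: 424813159/57533640 ≈ 7.3837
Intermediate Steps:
q(v, t) = 9 + t + v (q(v, t) = (t + v) + 9 = 9 + t + v)
D(z, X) = -188*X (D(z, X) = (-1*188)*X = -188*X)
U = 10201 (U = ((9 - 3 + 3) - 110)² = (9 - 110)² = (-101)² = 10201)
-48638/D(-75, 60) + 31336/U = -48638/((-188*60)) + 31336/10201 = -48638/(-11280) + 31336*(1/10201) = -48638*(-1/11280) + 31336/10201 = 24319/5640 + 31336/10201 = 424813159/57533640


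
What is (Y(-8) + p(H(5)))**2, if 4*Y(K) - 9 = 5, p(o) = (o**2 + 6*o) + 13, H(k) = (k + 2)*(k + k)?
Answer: 113912929/4 ≈ 2.8478e+7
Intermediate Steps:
H(k) = 2*k*(2 + k) (H(k) = (2 + k)*(2*k) = 2*k*(2 + k))
p(o) = 13 + o**2 + 6*o
Y(K) = 7/2 (Y(K) = 9/4 + (1/4)*5 = 9/4 + 5/4 = 7/2)
(Y(-8) + p(H(5)))**2 = (7/2 + (13 + (2*5*(2 + 5))**2 + 6*(2*5*(2 + 5))))**2 = (7/2 + (13 + (2*5*7)**2 + 6*(2*5*7)))**2 = (7/2 + (13 + 70**2 + 6*70))**2 = (7/2 + (13 + 4900 + 420))**2 = (7/2 + 5333)**2 = (10673/2)**2 = 113912929/4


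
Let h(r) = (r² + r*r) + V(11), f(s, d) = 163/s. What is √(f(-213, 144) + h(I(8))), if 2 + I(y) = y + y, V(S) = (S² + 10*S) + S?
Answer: √28729227/213 ≈ 25.164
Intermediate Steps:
V(S) = S² + 11*S
I(y) = -2 + 2*y (I(y) = -2 + (y + y) = -2 + 2*y)
h(r) = 242 + 2*r² (h(r) = (r² + r*r) + 11*(11 + 11) = (r² + r²) + 11*22 = 2*r² + 242 = 242 + 2*r²)
√(f(-213, 144) + h(I(8))) = √(163/(-213) + (242 + 2*(-2 + 2*8)²)) = √(163*(-1/213) + (242 + 2*(-2 + 16)²)) = √(-163/213 + (242 + 2*14²)) = √(-163/213 + (242 + 2*196)) = √(-163/213 + (242 + 392)) = √(-163/213 + 634) = √(134879/213) = √28729227/213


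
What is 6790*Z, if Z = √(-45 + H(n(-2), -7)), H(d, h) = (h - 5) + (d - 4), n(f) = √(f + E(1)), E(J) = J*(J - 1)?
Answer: 6790*√(-61 + I*√2) ≈ 614.7 + 53035.0*I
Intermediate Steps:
E(J) = J*(-1 + J)
n(f) = √f (n(f) = √(f + 1*(-1 + 1)) = √(f + 1*0) = √(f + 0) = √f)
H(d, h) = -9 + d + h (H(d, h) = (-5 + h) + (-4 + d) = -9 + d + h)
Z = √(-61 + I*√2) (Z = √(-45 + (-9 + √(-2) - 7)) = √(-45 + (-9 + I*√2 - 7)) = √(-45 + (-16 + I*√2)) = √(-61 + I*√2) ≈ 0.09053 + 7.8108*I)
6790*Z = 6790*√(-61 + I*√2)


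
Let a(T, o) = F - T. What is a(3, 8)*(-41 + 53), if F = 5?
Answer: 24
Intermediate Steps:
a(T, o) = 5 - T
a(3, 8)*(-41 + 53) = (5 - 1*3)*(-41 + 53) = (5 - 3)*12 = 2*12 = 24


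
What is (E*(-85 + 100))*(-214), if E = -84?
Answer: 269640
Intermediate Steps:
(E*(-85 + 100))*(-214) = -84*(-85 + 100)*(-214) = -84*15*(-214) = -1260*(-214) = 269640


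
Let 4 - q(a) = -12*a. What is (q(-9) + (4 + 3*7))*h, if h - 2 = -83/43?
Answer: -237/43 ≈ -5.5116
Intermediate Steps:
h = 3/43 (h = 2 - 83/43 = 3/43 ≈ 0.069767)
q(a) = 4 + 12*a (q(a) = 4 - (-12)*a = 4 + 12*a)
(q(-9) + (4 + 3*7))*h = ((4 + 12*(-9)) + (4 + 3*7))*(3/43) = ((4 - 108) + (4 + 21))*(3/43) = (-104 + 25)*(3/43) = -79*3/43 = -237/43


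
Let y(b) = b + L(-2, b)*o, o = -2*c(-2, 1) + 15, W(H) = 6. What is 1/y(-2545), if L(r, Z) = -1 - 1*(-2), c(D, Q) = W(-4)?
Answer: -1/2542 ≈ -0.00039339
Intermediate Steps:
c(D, Q) = 6
L(r, Z) = 1 (L(r, Z) = -1 + 2 = 1)
o = 3 (o = -2*6 + 15 = -12 + 15 = 3)
y(b) = 3 + b (y(b) = b + 1*3 = b + 3 = 3 + b)
1/y(-2545) = 1/(3 - 2545) = 1/(-2542) = -1/2542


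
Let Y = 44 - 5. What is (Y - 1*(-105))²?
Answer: 20736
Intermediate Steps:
Y = 39
(Y - 1*(-105))² = (39 - 1*(-105))² = (39 + 105)² = 144² = 20736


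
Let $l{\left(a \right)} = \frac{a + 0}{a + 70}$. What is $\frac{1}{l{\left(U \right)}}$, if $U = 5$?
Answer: $15$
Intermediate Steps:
$l{\left(a \right)} = \frac{a}{70 + a}$
$\frac{1}{l{\left(U \right)}} = \frac{1}{5 \frac{1}{70 + 5}} = \frac{1}{5 \cdot \frac{1}{75}} = \frac{1}{\frac{1}{15}} = 15$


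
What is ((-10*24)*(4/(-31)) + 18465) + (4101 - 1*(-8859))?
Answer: 975135/31 ≈ 31456.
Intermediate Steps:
((-10*24)*(4/(-31)) + 18465) + (4101 - 1*(-8859)) = (-960*(-1)/31 + 18465) + (4101 + 8859) = (-240*(-4/31) + 18465) + 12960 = (960/31 + 18465) + 12960 = 573375/31 + 12960 = 975135/31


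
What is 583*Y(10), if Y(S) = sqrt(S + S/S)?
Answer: 583*sqrt(11) ≈ 1933.6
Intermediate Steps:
Y(S) = sqrt(1 + S) (Y(S) = sqrt(S + 1) = sqrt(1 + S))
583*Y(10) = 583*sqrt(1 + 10) = 583*sqrt(11)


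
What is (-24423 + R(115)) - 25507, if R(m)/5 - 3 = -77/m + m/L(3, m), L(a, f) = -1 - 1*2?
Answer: -3457591/69 ≈ -50110.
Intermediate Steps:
L(a, f) = -3 (L(a, f) = -1 - 2 = -3)
R(m) = 15 - 385/m - 5*m/3 (R(m) = 15 + 5*(-77/m + m/(-3)) = 15 + 5*(-77/m + m*(-⅓)) = 15 + 5*(-77/m - m/3) = 15 + (-385/m - 5*m/3) = 15 - 385/m - 5*m/3)
(-24423 + R(115)) - 25507 = (-24423 + (15 - 385/115 - 5/3*115)) - 25507 = (-24423 + (15 - 385*1/115 - 575/3)) - 25507 = (-24423 + (15 - 77/23 - 575/3)) - 25507 = (-24423 - 12421/69) - 25507 = -1697608/69 - 25507 = -3457591/69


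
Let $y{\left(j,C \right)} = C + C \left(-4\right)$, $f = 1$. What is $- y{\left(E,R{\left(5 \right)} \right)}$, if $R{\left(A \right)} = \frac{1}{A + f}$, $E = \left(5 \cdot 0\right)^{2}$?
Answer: $\frac{1}{2} \approx 0.5$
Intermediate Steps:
$E = 0$ ($E = 0^{2} = 0$)
$R{\left(A \right)} = \frac{1}{1 + A}$ ($R{\left(A \right)} = \frac{1}{A + 1} = \frac{1}{1 + A}$)
$y{\left(j,C \right)} = - 3 C$ ($y{\left(j,C \right)} = C - 4 C = - 3 C$)
$- y{\left(E,R{\left(5 \right)} \right)} = - \frac{-3}{1 + 5} = - \frac{-3}{6} = \left(-1\right) \left(- \frac{1}{2}\right) = \frac{1}{2}$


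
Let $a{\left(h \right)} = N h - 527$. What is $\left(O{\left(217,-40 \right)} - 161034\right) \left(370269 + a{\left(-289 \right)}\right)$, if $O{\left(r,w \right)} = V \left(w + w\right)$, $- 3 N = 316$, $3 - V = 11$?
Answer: $- \frac{192561016700}{3} \approx -6.4187 \cdot 10^{10}$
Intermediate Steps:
$V = -8$ ($V = 3 - 11 = -8$)
$N = - \frac{316}{3}$ ($N = \left(- \frac{1}{3}\right) 316 = - \frac{316}{3} \approx -105.33$)
$O{\left(r,w \right)} = - 16 w$ ($O{\left(r,w \right)} = - 8 \left(w + w\right) = - 8 \cdot 2 w = - 16 w$)
$a{\left(h \right)} = -527 - \frac{316 h}{3}$ ($a{\left(h \right)} = - \frac{316 h}{3} - 527 = -527 - \frac{316 h}{3}$)
$\left(O{\left(217,-40 \right)} - 161034\right) \left(370269 + a{\left(-289 \right)}\right) = \left(\left(-16\right) \left(-40\right) - 161034\right) \left(370269 - - \frac{89743}{3}\right) = \left(640 - 161034\right) \left(370269 + \left(-527 + \frac{91324}{3}\right)\right) = - 160394 \left(370269 + \frac{89743}{3}\right) = \left(-160394\right) \frac{1200550}{3} = - \frac{192561016700}{3}$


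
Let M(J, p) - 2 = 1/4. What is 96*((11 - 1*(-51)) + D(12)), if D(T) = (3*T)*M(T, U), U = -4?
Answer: 13728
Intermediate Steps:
M(J, p) = 9/4 (M(J, p) = 2 + 1/4 = 2 + ¼ = 9/4)
D(T) = 27*T/4 (D(T) = (3*T)*(9/4) = 27*T/4)
96*((11 - 1*(-51)) + D(12)) = 96*((11 - 1*(-51)) + (27/4)*12) = 96*((11 + 51) + 81) = 96*(62 + 81) = 96*143 = 13728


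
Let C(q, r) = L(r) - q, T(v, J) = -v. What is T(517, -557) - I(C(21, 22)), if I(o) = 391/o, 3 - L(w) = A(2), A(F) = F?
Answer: -9949/20 ≈ -497.45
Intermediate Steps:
L(w) = 1 (L(w) = 3 - 1*2 = 3 - 2 = 1)
C(q, r) = 1 - q
T(517, -557) - I(C(21, 22)) = -1*517 - 391/(1 - 1*21) = -517 - 391/(1 - 21) = -517 - 391/(-20) = -517 - 391*(-1)/20 = -517 - 1*(-391/20) = -517 + 391/20 = -9949/20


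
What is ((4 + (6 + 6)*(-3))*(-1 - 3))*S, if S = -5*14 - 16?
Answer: -11008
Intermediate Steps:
S = -86 (S = -70 - 16 = -86)
((4 + (6 + 6)*(-3))*(-1 - 3))*S = ((4 + (6 + 6)*(-3))*(-1 - 3))*(-86) = ((4 + 12*(-3))*(-4))*(-86) = ((4 - 36)*(-4))*(-86) = -32*(-4)*(-86) = 128*(-86) = -11008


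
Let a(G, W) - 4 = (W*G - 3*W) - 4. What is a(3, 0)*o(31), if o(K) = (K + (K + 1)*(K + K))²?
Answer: 0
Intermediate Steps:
o(K) = (K + 2*K*(1 + K))² (o(K) = (K + (1 + K)*(2*K))² = (K + 2*K*(1 + K))²)
a(G, W) = -3*W + G*W (a(G, W) = 4 + ((W*G - 3*W) - 4) = 4 + ((G*W - 3*W) - 4) = 4 + ((-3*W + G*W) - 4) = 4 + (-4 - 3*W + G*W) = -3*W + G*W)
a(3, 0)*o(31) = (0*(-3 + 3))*(31²*(3 + 2*31)²) = (0*0)*(961*(3 + 62)²) = 0*(961*65²) = 0*(961*4225) = 0*4060225 = 0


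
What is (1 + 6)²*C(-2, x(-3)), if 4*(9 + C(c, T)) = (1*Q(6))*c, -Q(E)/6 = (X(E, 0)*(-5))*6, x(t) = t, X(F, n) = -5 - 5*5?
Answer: 131859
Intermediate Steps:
X(F, n) = -30 (X(F, n) = -5 - 25 = -30)
Q(E) = -5400 (Q(E) = -6*(-30*(-5))*6 = -900*6 = -6*900 = -5400)
C(c, T) = -9 - 1350*c (C(c, T) = -9 + ((1*(-5400))*c)/4 = -9 + (-5400*c)/4 = -9 - 1350*c)
(1 + 6)²*C(-2, x(-3)) = (1 + 6)²*(-9 - 1350*(-2)) = 7²*(-9 + 2700) = 49*2691 = 131859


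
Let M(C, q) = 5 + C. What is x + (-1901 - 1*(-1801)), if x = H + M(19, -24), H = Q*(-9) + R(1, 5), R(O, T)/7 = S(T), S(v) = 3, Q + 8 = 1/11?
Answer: 178/11 ≈ 16.182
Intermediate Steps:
Q = -87/11 (Q = -8 + 1/11 = -87/11 ≈ -7.9091)
R(O, T) = 21 (R(O, T) = 7*3 = 21)
H = 1014/11 (H = -87/11*(-9) + 21 = 783/11 + 21 = 1014/11 ≈ 92.182)
x = 1278/11 (x = 1014/11 + (5 + 19) = 1014/11 + 24 = 1278/11 ≈ 116.18)
x + (-1901 - 1*(-1801)) = 1278/11 + (-1901 - 1*(-1801)) = 1278/11 + (-1901 + 1801) = 1278/11 - 100 = 178/11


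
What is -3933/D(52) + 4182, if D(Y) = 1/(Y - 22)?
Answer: -113808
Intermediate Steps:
D(Y) = 1/(-22 + Y)
-3933/D(52) + 4182 = -3933/(1/(-22 + 52)) + 4182 = -3933/(1/30) + 4182 = -3933/1/30 + 4182 = -3933*30 + 4182 = -117990 + 4182 = -113808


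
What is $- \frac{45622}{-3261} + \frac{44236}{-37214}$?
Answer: $\frac{776761756}{60677427} \approx 12.801$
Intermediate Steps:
$- \frac{45622}{-3261} + \frac{44236}{-37214} = \left(-45622\right) \left(- \frac{1}{3261}\right) + 44236 \left(- \frac{1}{37214}\right) = \frac{45622}{3261} - \frac{22118}{18607} = \frac{776761756}{60677427}$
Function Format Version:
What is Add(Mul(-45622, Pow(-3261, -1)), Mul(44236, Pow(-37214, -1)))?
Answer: Rational(776761756, 60677427) ≈ 12.801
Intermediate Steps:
Add(Mul(-45622, Pow(-3261, -1)), Mul(44236, Pow(-37214, -1))) = Add(Mul(-45622, Rational(-1, 3261)), Mul(44236, Rational(-1, 37214))) = Add(Rational(45622, 3261), Rational(-22118, 18607)) = Rational(776761756, 60677427)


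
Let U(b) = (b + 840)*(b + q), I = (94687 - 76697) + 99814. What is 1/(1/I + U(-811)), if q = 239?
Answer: -117804/1954132751 ≈ -6.0285e-5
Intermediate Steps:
I = 117804 (I = 17990 + 99814 = 117804)
U(b) = (239 + b)*(840 + b) (U(b) = (b + 840)*(b + 239) = (840 + b)*(239 + b) = (239 + b)*(840 + b))
1/(1/I + U(-811)) = 1/(1/117804 + (200760 + (-811)² + 1079*(-811))) = 1/(1/117804 + (200760 + 657721 - 875069)) = 1/(1/117804 - 16588) = 1/(-1954132751/117804) = -117804/1954132751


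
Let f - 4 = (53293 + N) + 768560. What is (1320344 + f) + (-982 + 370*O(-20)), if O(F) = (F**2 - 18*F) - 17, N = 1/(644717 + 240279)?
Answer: 2138264500485/884996 ≈ 2.4161e+6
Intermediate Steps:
N = 1/884996 ≈ 1.1299e-6
f = 727340157573/884996 (f = 4 + ((53293 + 1/884996) + 768560) = 4 + (47164091829/884996 + 768560) = 4 + 727336617589/884996 = 727340157573/884996 ≈ 8.2186e+5)
O(F) = -17 + F**2 - 18*F
(1320344 + f) + (-982 + 370*O(-20)) = (1320344 + 727340157573/884996) + (-982 + 370*(-17 + (-20)**2 - 18*(-20))) = 1895839316197/884996 + (-982 + 370*(-17 + 400 + 360)) = 1895839316197/884996 + (-982 + 370*743) = 1895839316197/884996 + (-982 + 274910) = 1895839316197/884996 + 273928 = 2138264500485/884996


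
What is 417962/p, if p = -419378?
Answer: -208981/209689 ≈ -0.99662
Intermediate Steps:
417962/p = 417962/(-419378) = 417962*(-1/419378) = -208981/209689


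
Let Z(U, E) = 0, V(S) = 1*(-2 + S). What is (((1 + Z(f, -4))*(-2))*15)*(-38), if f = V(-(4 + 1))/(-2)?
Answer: 1140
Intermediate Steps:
V(S) = -2 + S
f = 7/2 (f = (-2 - (4 + 1))/(-2) = (-2 - 1*5)*(-1/2) = (-2 - 5)*(-1/2) = -7*(-1/2) = 7/2 ≈ 3.5000)
(((1 + Z(f, -4))*(-2))*15)*(-38) = (((1 + 0)*(-2))*15)*(-38) = ((1*(-2))*15)*(-38) = -2*15*(-38) = -30*(-38) = 1140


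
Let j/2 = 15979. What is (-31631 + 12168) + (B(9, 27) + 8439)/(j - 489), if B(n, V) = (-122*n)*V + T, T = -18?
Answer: -612502372/31469 ≈ -19464.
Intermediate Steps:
j = 31958 (j = 2*15979 = 31958)
B(n, V) = -18 - 122*V*n (B(n, V) = (-122*n)*V - 18 = -122*V*n - 18 = -18 - 122*V*n)
(-31631 + 12168) + (B(9, 27) + 8439)/(j - 489) = (-31631 + 12168) + ((-18 - 122*27*9) + 8439)/(31958 - 489) = -19463 + ((-18 - 29646) + 8439)/31469 = -19463 + (-29664 + 8439)*(1/31469) = -19463 - 21225*1/31469 = -19463 - 21225/31469 = -612502372/31469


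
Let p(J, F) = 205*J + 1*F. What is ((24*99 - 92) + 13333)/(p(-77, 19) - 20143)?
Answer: -15617/35909 ≈ -0.43491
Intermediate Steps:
p(J, F) = F + 205*J (p(J, F) = 205*J + F = F + 205*J)
((24*99 - 92) + 13333)/(p(-77, 19) - 20143) = ((24*99 - 92) + 13333)/((19 + 205*(-77)) - 20143) = ((2376 - 92) + 13333)/((19 - 15785) - 20143) = (2284 + 13333)/(-15766 - 20143) = 15617/(-35909) = 15617*(-1/35909) = -15617/35909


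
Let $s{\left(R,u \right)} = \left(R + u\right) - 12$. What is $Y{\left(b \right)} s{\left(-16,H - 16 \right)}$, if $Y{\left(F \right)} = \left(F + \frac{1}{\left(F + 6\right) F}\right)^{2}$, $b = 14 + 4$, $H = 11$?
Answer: $- \frac{665299019}{62208} \approx -10695.0$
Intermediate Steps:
$s{\left(R,u \right)} = -12 + R + u$
$b = 18$
$Y{\left(F \right)} = \left(F + \frac{1}{F \left(6 + F\right)}\right)^{2}$ ($Y{\left(F \right)} = \left(F + \frac{1}{\left(6 + F\right) F}\right)^{2} = \left(F + \frac{1}{F \left(6 + F\right)}\right)^{2}$)
$Y{\left(b \right)} s{\left(-16,H - 16 \right)} = \frac{\left(1 + 18^{3} + 6 \cdot 18^{2}\right)^{2}}{324 \left(6 + 18\right)^{2}} \left(-12 - 16 + \left(11 - 16\right)\right) = \frac{\left(1 + 5832 + 6 \cdot 324\right)^{2}}{324 \cdot 576} \left(-12 - 16 - 5\right) = \frac{1}{324} \cdot \frac{1}{576} \left(1 + 5832 + 1944\right)^{2} \left(-33\right) = \frac{1}{324} \cdot \frac{1}{576} \cdot 7777^{2} \left(-33\right) = \frac{1}{324} \cdot \frac{1}{576} \cdot 60481729 \left(-33\right) = \frac{60481729}{186624} \left(-33\right) = - \frac{665299019}{62208}$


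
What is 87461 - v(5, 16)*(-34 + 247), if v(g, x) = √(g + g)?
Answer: 87461 - 213*√10 ≈ 86788.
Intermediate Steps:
v(g, x) = √2*√g (v(g, x) = √(2*g) = √2*√g)
87461 - v(5, 16)*(-34 + 247) = 87461 - √2*√5*(-34 + 247) = 87461 - √10*213 = 87461 - 213*√10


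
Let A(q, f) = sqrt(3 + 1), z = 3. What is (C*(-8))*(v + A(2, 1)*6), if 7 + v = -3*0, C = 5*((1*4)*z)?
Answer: -2400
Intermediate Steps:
C = 60 (C = 5*((1*4)*3) = 5*(4*3) = 5*12 = 60)
A(q, f) = 2 (A(q, f) = sqrt(4) = 2)
v = -7 (v = -7 - 3*0 = -7 + 0 = -7)
(C*(-8))*(v + A(2, 1)*6) = (60*(-8))*(-7 + 2*6) = -480*(-7 + 12) = -480*5 = -2400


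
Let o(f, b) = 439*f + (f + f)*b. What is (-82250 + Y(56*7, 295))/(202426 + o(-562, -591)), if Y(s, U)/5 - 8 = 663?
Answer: -78895/619992 ≈ -0.12725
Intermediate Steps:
o(f, b) = 439*f + 2*b*f (o(f, b) = 439*f + (2*f)*b = 439*f + 2*b*f)
Y(s, U) = 3355 (Y(s, U) = 40 + 5*663 = 40 + 3315 = 3355)
(-82250 + Y(56*7, 295))/(202426 + o(-562, -591)) = (-82250 + 3355)/(202426 - 562*(439 + 2*(-591))) = -78895/(202426 - 562*(439 - 1182)) = -78895/(202426 - 562*(-743)) = -78895/(202426 + 417566) = -78895/619992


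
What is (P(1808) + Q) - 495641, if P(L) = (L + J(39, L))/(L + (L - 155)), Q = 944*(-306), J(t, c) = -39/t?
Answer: -2715169998/3461 ≈ -7.8450e+5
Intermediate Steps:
Q = -288864
P(L) = (-1 + L)/(-155 + 2*L) (P(L) = (L - 39/39)/(L + (L - 155)) = (L - 39*1/39)/(L + (-155 + L)) = (L - 1)/(-155 + 2*L) = (-1 + L)/(-155 + 2*L))
(P(1808) + Q) - 495641 = ((-1 + 1808)/(-155 + 2*1808) - 288864) - 495641 = (1807/(-155 + 3616) - 288864) - 495641 = (1807/3461 - 288864) - 495641 = -999756497/3461 - 495641 = -2715169998/3461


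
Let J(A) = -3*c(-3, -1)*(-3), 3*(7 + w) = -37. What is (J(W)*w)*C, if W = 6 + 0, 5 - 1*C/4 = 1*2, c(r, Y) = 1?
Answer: -2088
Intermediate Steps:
C = 12 (C = 20 - 4*2 = 20 - 8 = 12)
w = -58/3 (w = -7 + (1/3)*(-37) = -7 - 37/3 = -58/3 ≈ -19.333)
W = 6
J(A) = 9 (J(A) = -3*1*(-3) = -3*(-3) = 9)
(J(W)*w)*C = (9*(-58/3))*12 = -174*12 = -2088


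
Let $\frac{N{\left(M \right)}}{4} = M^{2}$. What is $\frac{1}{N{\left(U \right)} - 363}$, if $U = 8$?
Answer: $- \frac{1}{107} \approx -0.0093458$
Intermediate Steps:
$N{\left(M \right)} = 4 M^{2}$
$\frac{1}{N{\left(U \right)} - 363} = \frac{1}{4 \cdot 8^{2} - 363} = \frac{1}{4 \cdot 64 - 363} = \frac{1}{256 - 363} = \frac{1}{-107} = - \frac{1}{107}$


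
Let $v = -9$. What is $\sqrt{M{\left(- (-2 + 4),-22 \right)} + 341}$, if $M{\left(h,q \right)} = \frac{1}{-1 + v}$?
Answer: $\frac{\sqrt{34090}}{10} \approx 18.463$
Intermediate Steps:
$M{\left(h,q \right)} = - \frac{1}{10}$ ($M{\left(h,q \right)} = \frac{1}{-1 - 9} = \frac{1}{-10} = - \frac{1}{10}$)
$\sqrt{M{\left(- (-2 + 4),-22 \right)} + 341} = \sqrt{- \frac{1}{10} + 341} = \sqrt{\frac{3409}{10}} = \frac{\sqrt{34090}}{10}$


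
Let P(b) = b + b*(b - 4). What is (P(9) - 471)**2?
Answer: 173889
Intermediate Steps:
P(b) = b + b*(-4 + b)
(P(9) - 471)**2 = (9*(-3 + 9) - 471)**2 = (9*6 - 471)**2 = (54 - 471)**2 = (-417)**2 = 173889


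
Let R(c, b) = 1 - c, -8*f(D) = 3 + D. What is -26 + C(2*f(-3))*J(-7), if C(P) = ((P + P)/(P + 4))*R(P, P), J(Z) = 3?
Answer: -26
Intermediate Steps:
f(D) = -3/8 - D/8 (f(D) = -(3 + D)/8 = -3/8 - D/8)
C(P) = 2*P*(1 - P)/(4 + P) (C(P) = ((P + P)/(P + 4))*(1 - P) = ((2*P)/(4 + P))*(1 - P) = (2*P/(4 + P))*(1 - P) = 2*P*(1 - P)/(4 + P))
-26 + C(2*f(-3))*J(-7) = -26 + (2*(2*(-3/8 - 1/8*(-3)))*(1 - 2*(-3/8 - 1/8*(-3)))/(4 + 2*(-3/8 - 1/8*(-3))))*3 = -26 + (2*(2*(-3/8 + 3/8))*(1 - 2*(-3/8 + 3/8))/(4 + 2*(-3/8 + 3/8)))*3 = -26 + (2*(2*0)*(1 - 2*0)/(4 + 2*0))*3 = -26 + (2*0*(1 - 1*0)/(4 + 0))*3 = -26 + (2*0*(1 + 0)/4)*3 = -26 + (2*0*(1/4)*1)*3 = -26 + 0*3 = -26 + 0 = -26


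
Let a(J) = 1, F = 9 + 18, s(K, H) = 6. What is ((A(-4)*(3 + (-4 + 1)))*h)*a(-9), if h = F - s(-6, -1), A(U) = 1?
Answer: 0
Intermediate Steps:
F = 27
h = 21 (h = 27 - 1*6 = 27 - 6 = 21)
((A(-4)*(3 + (-4 + 1)))*h)*a(-9) = ((1*(3 + (-4 + 1)))*21)*1 = ((1*(3 - 3))*21)*1 = ((1*0)*21)*1 = (0*21)*1 = 0*1 = 0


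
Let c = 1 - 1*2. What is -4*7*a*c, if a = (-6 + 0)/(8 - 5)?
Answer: -56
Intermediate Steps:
a = -2 (a = -6/3 = -6*1/3 = -2)
c = -1 (c = 1 - 2 = -1)
-4*7*a*c = -4*7*(-2)*(-1) = -(-56)*(-1) = -4*14 = -56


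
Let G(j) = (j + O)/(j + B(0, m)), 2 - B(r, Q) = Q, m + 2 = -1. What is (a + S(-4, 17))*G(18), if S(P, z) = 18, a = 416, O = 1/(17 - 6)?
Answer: 86366/253 ≈ 341.37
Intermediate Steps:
m = -3 (m = -2 - 1 = -3)
B(r, Q) = 2 - Q
O = 1/11 ≈ 0.090909
G(j) = (1/11 + j)/(5 + j) (G(j) = (j + 1/11)/(j + (2 - 1*(-3))) = (1/11 + j)/(j + (2 + 3)) = (1/11 + j)/(j + 5) = (1/11 + j)/(5 + j))
(a + S(-4, 17))*G(18) = (416 + 18)*((1/11 + 18)/(5 + 18)) = 434*((199/11)/23) = 434*((1/23)*(199/11)) = 434*(199/253) = 86366/253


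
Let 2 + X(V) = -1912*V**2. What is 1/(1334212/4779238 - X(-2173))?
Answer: 2389619/21574264725103856 ≈ 1.1076e-10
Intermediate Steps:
X(V) = -2 - 1912*V**2
1/(1334212/4779238 - X(-2173)) = 1/(1334212/4779238 - (-2 - 1912*(-2173)**2)) = 1/(1334212*(1/4779238) - (-2 - 1912*4721929)) = 1/(667106/2389619 - (-2 - 9028328248)) = 1/(667106/2389619 - 1*(-9028328250)) = 1/(667106/2389619 + 9028328250) = 1/(21574264725103856/2389619) = 2389619/21574264725103856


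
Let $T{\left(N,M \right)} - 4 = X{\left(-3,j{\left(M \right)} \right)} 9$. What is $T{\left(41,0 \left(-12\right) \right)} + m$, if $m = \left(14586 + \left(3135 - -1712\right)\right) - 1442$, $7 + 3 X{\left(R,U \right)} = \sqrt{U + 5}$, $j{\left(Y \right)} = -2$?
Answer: $17974 + 3 \sqrt{3} \approx 17979.0$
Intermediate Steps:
$X{\left(R,U \right)} = - \frac{7}{3} + \frac{\sqrt{5 + U}}{3}$ ($X{\left(R,U \right)} = - \frac{7}{3} + \frac{\sqrt{U + 5}}{3} = - \frac{7}{3} + \frac{\sqrt{5 + U}}{3}$)
$T{\left(N,M \right)} = -17 + 3 \sqrt{3}$ ($T{\left(N,M \right)} = 4 + \left(- \frac{7}{3} + \frac{\sqrt{5 - 2}}{3}\right) 9 = 4 + \left(- \frac{7}{3} + \frac{\sqrt{3}}{3}\right) 9 = 4 - \left(21 - 3 \sqrt{3}\right) = -17 + 3 \sqrt{3}$)
$m = 17991$ ($m = \left(14586 + \left(3135 + 1712\right)\right) - 1442 = \left(14586 + 4847\right) - 1442 = 19433 - 1442 = 17991$)
$T{\left(41,0 \left(-12\right) \right)} + m = \left(-17 + 3 \sqrt{3}\right) + 17991 = 17974 + 3 \sqrt{3}$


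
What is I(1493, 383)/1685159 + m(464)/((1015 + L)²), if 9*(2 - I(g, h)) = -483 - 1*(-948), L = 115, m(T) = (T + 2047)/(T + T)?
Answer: -163865214053/5990554203446400 ≈ -2.7354e-5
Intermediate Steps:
m(T) = (2047 + T)/(2*T) (m(T) = (2047 + T)/((2*T)) = (2047 + T)*(1/(2*T)) = (2047 + T)/(2*T))
I(g, h) = -149/3 (I(g, h) = 2 - (-483 - 1*(-948))/9 = 2 - (-483 + 948)/9 = 2 - ⅑*465 = 2 - 155/3 = -149/3)
I(1493, 383)/1685159 + m(464)/((1015 + L)²) = -149/3/1685159 + ((½)*(2047 + 464)/464)/((1015 + 115)²) = -149/3*1/1685159 + ((½)*(1/464)*2511)/(1130²) = -149/5055477 + (2511/928)/1276900 = -149/5055477 + (2511/928)*(1/1276900) = -149/5055477 + 2511/1184963200 = -163865214053/5990554203446400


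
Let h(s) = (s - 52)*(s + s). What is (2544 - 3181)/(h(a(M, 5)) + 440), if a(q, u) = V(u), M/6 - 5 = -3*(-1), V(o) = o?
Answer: 637/30 ≈ 21.233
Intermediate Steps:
M = 48 (M = 30 + 6*(-3*(-1)) = 30 + 6*3 = 30 + 18 = 48)
a(q, u) = u
h(s) = 2*s*(-52 + s) (h(s) = (-52 + s)*(2*s) = 2*s*(-52 + s))
(2544 - 3181)/(h(a(M, 5)) + 440) = (2544 - 3181)/(2*5*(-52 + 5) + 440) = -637/(2*5*(-47) + 440) = -637/(-470 + 440) = -637/(-30) = -637*(-1/30) = 637/30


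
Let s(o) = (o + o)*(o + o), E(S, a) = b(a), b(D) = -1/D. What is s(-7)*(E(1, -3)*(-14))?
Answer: -2744/3 ≈ -914.67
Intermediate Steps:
E(S, a) = -1/a
s(o) = 4*o**2 (s(o) = (2*o)*(2*o) = 4*o**2)
s(-7)*(E(1, -3)*(-14)) = (4*(-7)**2)*(-1/(-3)*(-14)) = (4*49)*(-1*(-1/3)*(-14)) = 196*((1/3)*(-14)) = 196*(-14/3) = -2744/3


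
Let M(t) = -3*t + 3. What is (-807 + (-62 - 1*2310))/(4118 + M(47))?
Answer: -3179/3980 ≈ -0.79874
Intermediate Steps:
M(t) = 3 - 3*t
(-807 + (-62 - 1*2310))/(4118 + M(47)) = (-807 + (-62 - 1*2310))/(4118 + (3 - 3*47)) = (-807 + (-62 - 2310))/(4118 + (3 - 141)) = (-807 - 2372)/(4118 - 138) = -3179/3980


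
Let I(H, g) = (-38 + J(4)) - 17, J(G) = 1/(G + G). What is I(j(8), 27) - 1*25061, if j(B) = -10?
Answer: -200927/8 ≈ -25116.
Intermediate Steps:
J(G) = 1/(2*G)
I(H, g) = -439/8 (I(H, g) = (-38 + (½)/4) - 17 = (-38 + (½)*(¼)) - 17 = (-38 + ⅛) - 17 = -303/8 - 17 = -439/8)
I(j(8), 27) - 1*25061 = -439/8 - 1*25061 = -439/8 - 25061 = -200927/8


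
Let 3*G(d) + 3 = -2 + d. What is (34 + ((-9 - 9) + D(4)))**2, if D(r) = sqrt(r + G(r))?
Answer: (48 + sqrt(33))**2/9 ≈ 320.94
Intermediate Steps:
G(d) = -5/3 + d/3 (G(d) = -1 + (-2 + d)/3 = -1 + (-2/3 + d/3) = -5/3 + d/3)
D(r) = sqrt(-5/3 + 4*r/3) (D(r) = sqrt(r + (-5/3 + r/3)) = sqrt(-5/3 + 4*r/3))
(34 + ((-9 - 9) + D(4)))**2 = (34 + ((-9 - 9) + sqrt(-15 + 12*4)/3))**2 = (34 + (-18 + sqrt(-15 + 48)/3))**2 = (34 + (-18 + sqrt(33)/3))**2 = (16 + sqrt(33)/3)**2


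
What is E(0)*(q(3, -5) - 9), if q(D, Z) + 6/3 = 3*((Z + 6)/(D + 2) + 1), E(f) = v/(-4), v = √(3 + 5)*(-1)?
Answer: -37*√2/10 ≈ -5.2326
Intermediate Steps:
v = -2*√2 (v = √8*(-1) = (2*√2)*(-1) = -2*√2 ≈ -2.8284)
E(f) = √2/2 (E(f) = -2*√2/(-4) = -2*√2*(-¼) = √2/2)
q(D, Z) = 1 + 3*(6 + Z)/(2 + D) (q(D, Z) = -2 + 3*((Z + 6)/(D + 2) + 1) = -2 + 3*((6 + Z)/(2 + D) + 1) = -2 + 3*(1 + (6 + Z)/(2 + D)) = -2 + (3 + 3*(6 + Z)/(2 + D)) = 1 + 3*(6 + Z)/(2 + D))
E(0)*(q(3, -5) - 9) = (√2/2)*((20 + 3 + 3*(-5))/(2 + 3) - 9) = (√2/2)*((20 + 3 - 15)/5 - 9) = (√2/2)*((⅕)*8 - 9) = (√2/2)*(8/5 - 9) = (√2/2)*(-37/5) = -37*√2/10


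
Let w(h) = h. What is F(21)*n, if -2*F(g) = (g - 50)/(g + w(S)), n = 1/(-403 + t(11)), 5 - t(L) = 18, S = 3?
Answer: -29/19968 ≈ -0.0014523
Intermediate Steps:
t(L) = -13 (t(L) = 5 - 1*18 = 5 - 18 = -13)
n = -1/416 (n = 1/(-403 - 13) = 1/(-416) = -1/416 ≈ -0.0024038)
F(g) = -(-50 + g)/(2*(3 + g)) (F(g) = -(g - 50)/(2*(g + 3)) = -(-50 + g)/(2*(3 + g)))
F(21)*n = ((50 - 1*21)/(2*(3 + 21)))*(-1/416) = ((½)*(50 - 21)/24)*(-1/416) = ((½)*(1/24)*29)*(-1/416) = (29/48)*(-1/416) = -29/19968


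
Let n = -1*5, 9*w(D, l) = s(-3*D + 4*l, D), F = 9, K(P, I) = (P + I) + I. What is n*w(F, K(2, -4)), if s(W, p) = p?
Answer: -5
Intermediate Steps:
K(P, I) = P + 2*I (K(P, I) = (I + P) + I = P + 2*I)
w(D, l) = D/9
n = -5
n*w(F, K(2, -4)) = -5*9/9 = -5*1 = -5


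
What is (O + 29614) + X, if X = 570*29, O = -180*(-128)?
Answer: 69184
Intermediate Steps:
O = 23040
X = 16530
(O + 29614) + X = (23040 + 29614) + 16530 = 52654 + 16530 = 69184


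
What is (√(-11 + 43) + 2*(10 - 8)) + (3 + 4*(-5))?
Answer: -13 + 4*√2 ≈ -7.3431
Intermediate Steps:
(√(-11 + 43) + 2*(10 - 8)) + (3 + 4*(-5)) = (√32 + 2*2) + (3 - 20) = (4*√2 + 4) - 17 = (4 + 4*√2) - 17 = -13 + 4*√2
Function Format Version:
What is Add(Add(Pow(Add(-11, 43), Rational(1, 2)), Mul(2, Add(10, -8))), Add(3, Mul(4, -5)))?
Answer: Add(-13, Mul(4, Pow(2, Rational(1, 2)))) ≈ -7.3431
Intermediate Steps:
Add(Add(Pow(Add(-11, 43), Rational(1, 2)), Mul(2, Add(10, -8))), Add(3, Mul(4, -5))) = Add(Add(Pow(32, Rational(1, 2)), Mul(2, 2)), Add(3, -20)) = Add(Add(Mul(4, Pow(2, Rational(1, 2))), 4), -17) = Add(Add(4, Mul(4, Pow(2, Rational(1, 2)))), -17) = Add(-13, Mul(4, Pow(2, Rational(1, 2))))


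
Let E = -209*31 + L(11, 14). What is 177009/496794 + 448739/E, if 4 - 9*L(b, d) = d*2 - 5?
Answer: -166337720827/2414832835 ≈ -68.882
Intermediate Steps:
L(b, d) = 1 - 2*d/9 (L(b, d) = 4/9 - (d*2 - 5)/9 = 4/9 - (2*d - 5)/9 = 4/9 - (-5 + 2*d)/9 = 4/9 + (5/9 - 2*d/9) = 1 - 2*d/9)
E = -58330/9 (E = -209*31 + (1 - 2/9*14) = -6479 + (1 - 28/9) = -6479 - 19/9 = -58330/9 ≈ -6481.1)
177009/496794 + 448739/E = 177009/496794 + 448739/(-58330/9) = 177009*(1/496794) + 448739*(-9/58330) = 59003/165598 - 4038651/58330 = -166337720827/2414832835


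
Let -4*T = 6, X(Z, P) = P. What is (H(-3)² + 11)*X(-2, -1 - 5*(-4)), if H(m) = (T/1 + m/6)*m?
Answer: 893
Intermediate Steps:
T = -3/2 (T = -¼*6 = -3/2 ≈ -1.5000)
H(m) = m*(-3/2 + m/6) (H(m) = (-3/2/1 + m/6)*m = (-3/2*1 + m*(⅙))*m = (-3/2 + m/6)*m = m*(-3/2 + m/6))
(H(-3)² + 11)*X(-2, -1 - 5*(-4)) = (((⅙)*(-3)*(-9 - 3))² + 11)*(-1 - 5*(-4)) = (((⅙)*(-3)*(-12))² + 11)*(-1 + 20) = (6² + 11)*19 = (36 + 11)*19 = 47*19 = 893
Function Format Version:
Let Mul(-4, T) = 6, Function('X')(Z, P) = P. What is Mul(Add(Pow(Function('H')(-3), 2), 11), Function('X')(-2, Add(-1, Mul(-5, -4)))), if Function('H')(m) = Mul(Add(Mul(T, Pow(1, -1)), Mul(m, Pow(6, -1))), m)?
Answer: 893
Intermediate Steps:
T = Rational(-3, 2) (T = Mul(Rational(-1, 4), 6) = Rational(-3, 2) ≈ -1.5000)
Function('H')(m) = Mul(m, Add(Rational(-3, 2), Mul(Rational(1, 6), m))) (Function('H')(m) = Mul(Add(Mul(Rational(-3, 2), Pow(1, -1)), Mul(m, Pow(6, -1))), m) = Mul(Add(Mul(Rational(-3, 2), 1), Mul(m, Rational(1, 6))), m) = Mul(Add(Rational(-3, 2), Mul(Rational(1, 6), m)), m) = Mul(m, Add(Rational(-3, 2), Mul(Rational(1, 6), m))))
Mul(Add(Pow(Function('H')(-3), 2), 11), Function('X')(-2, Add(-1, Mul(-5, -4)))) = Mul(Add(Pow(Mul(Rational(1, 6), -3, Add(-9, -3)), 2), 11), Add(-1, Mul(-5, -4))) = Mul(Add(Pow(Mul(Rational(1, 6), -3, -12), 2), 11), Add(-1, 20)) = Mul(Add(Pow(6, 2), 11), 19) = Mul(Add(36, 11), 19) = Mul(47, 19) = 893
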